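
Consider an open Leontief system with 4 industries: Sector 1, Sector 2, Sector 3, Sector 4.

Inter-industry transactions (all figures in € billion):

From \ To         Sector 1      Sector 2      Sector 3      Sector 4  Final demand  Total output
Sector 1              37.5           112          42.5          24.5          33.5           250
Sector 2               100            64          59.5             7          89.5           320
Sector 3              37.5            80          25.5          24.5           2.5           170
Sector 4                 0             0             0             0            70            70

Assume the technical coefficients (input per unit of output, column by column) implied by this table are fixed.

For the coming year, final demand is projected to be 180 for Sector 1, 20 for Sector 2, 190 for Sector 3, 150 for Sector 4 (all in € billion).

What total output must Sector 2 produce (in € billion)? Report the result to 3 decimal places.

x_2 = 679.920

Technical coefficients a_ij = z_ij / X_j:
  a_11 = 37.5/250 = 0.15, a_21 = 100/250 = 0.40, a_31 = 37.5/250 = 0.15, a_41 = 0/250 = 0.00
  a_12 = 112/320 = 0.35, a_22 = 64/320 = 0.20, a_32 = 80/320 = 0.25, a_42 = 0/320 = 0.00
  a_13 = 42.5/170 = 0.25, a_23 = 59.5/170 = 0.35, a_33 = 25.5/170 = 0.15, a_43 = 0/170 = 0.00
  a_14 = 24.5/70 = 0.35, a_24 = 7/70 = 0.10, a_34 = 24.5/70 = 0.35, a_44 = 0/70 = 0.00
I − A =
  [   0.85    -0.35    -0.25    -0.35]
  [  -0.40     0.80    -0.35    -0.10]
  [  -0.15    -0.25     0.85    -0.35]
  [   0.00     0.00     0.00     1.00]
Compute the cofactors C_ij = (−1)^(i+j)·(3×3 minor ij) of I−A; the adjugate is their transpose:
adj(I−A) = Cᵀ =
  [ 0.59250   0.36000   0.32250   0.35625]
  [ 0.39250   0.68500   0.39750   0.34500]
  [ 0.22000   0.26500   0.54000   0.29250]
  [ 0.00000   0.00000   0.00000   0.31125]
det(I−A) = Σ_j (I−A)_1j·C_1j = (0.85)(0.59250) + (-0.35)(0.39250) + (-0.25)(0.22000) + (-0.35)(0.00000) = 0.31125
(I − A)⁻¹ = adj(I−A) / det(I−A) ≈
  [   1.9036     1.1566     1.0361     1.1446]
  [   1.2610     2.2008     1.2771     1.1084]
  [   0.7068     0.8514     1.7349     0.9398]
  [   0.0000     0.0000     0.0000     1.0000]
x = (I − A)⁻¹ d = adj(I−A)·d / det(I−A), with det(I−A) = 0.31125:
  x_1 = (0.59250·180 + 0.36000·20 + 0.32250·190 + 0.35625·150) / 0.31125 = 228.5625 / 0.31125 ≈ 734.337
  x_2 = (0.39250·180 + 0.68500·20 + 0.39750·190 + 0.34500·150) / 0.31125 = 211.625 / 0.31125 ≈ 679.920
  x_3 = (0.22000·180 + 0.26500·20 + 0.54000·190 + 0.29250·150) / 0.31125 = 191.375 / 0.31125 ≈ 614.859
  x_4 = (0.00000·180 + 0.00000·20 + 0.00000·190 + 0.31125·150) / 0.31125 = 46.6875 / 0.31125 = 150.000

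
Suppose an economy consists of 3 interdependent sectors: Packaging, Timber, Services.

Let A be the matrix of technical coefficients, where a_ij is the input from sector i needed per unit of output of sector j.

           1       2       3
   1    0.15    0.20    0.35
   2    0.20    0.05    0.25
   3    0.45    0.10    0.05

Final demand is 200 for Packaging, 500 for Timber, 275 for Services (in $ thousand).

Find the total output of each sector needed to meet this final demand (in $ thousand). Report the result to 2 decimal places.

I − A =
  [   0.85    -0.20    -0.35]
  [  -0.20     0.95    -0.25]
  [  -0.45    -0.10     0.95]
Cofactors of I−A, C_ij = (−1)^(i+j)·(minor ij) (rows/columns in the sector order above):
  C_11 = (0.95)(0.95) − (-0.25)(-0.10) = 0.8775
  C_12 = −[(-0.20)(0.95) − (-0.25)(-0.45)] = 0.3025
  C_13 = (-0.20)(-0.10) − (0.95)(-0.45) = 0.4475
  C_21 = −[(-0.20)(0.95) − (-0.35)(-0.10)] = 0.2250
  C_22 = (0.85)(0.95) − (-0.35)(-0.45) = 0.6500
  C_23 = −[(0.85)(-0.10) − (-0.20)(-0.45)] = 0.1750
  C_31 = (-0.20)(-0.25) − (-0.35)(0.95) = 0.3825
  C_32 = −[(0.85)(-0.25) − (-0.35)(-0.20)] = 0.2825
  C_33 = (0.85)(0.95) − (-0.20)(-0.20) = 0.7675
det(I−A) = Σ_j (I−A)_1j·C_1j = (0.85)(0.8775) + (-0.20)(0.3025) + (-0.35)(0.4475) = 0.52875
adj(I−A) = Cᵀ =
  [ 0.8775   0.2250   0.3825]
  [ 0.3025   0.6500   0.2825]
  [ 0.4475   0.1750   0.7675]
(I − A)⁻¹ = adj(I−A) / det(I−A) ≈
  [   1.6596     0.4255     0.7234]
  [   0.5721     1.2293     0.5343]
  [   0.8463     0.3310     1.4515]
x = (I − A)⁻¹ d = adj(I−A)·d / det(I−A), with det(I−A) = 0.52875:
  x_1 = (0.8775·200 + 0.2250·500 + 0.3825·275) / 0.52875 = 393.1875 / 0.52875 ≈ 743.62
  x_2 = (0.3025·200 + 0.6500·500 + 0.2825·275) / 0.52875 = 463.1875 / 0.52875 ≈ 876.00
  x_3 = (0.4475·200 + 0.1750·500 + 0.7675·275) / 0.52875 = 388.0625 / 0.52875 ≈ 733.92

x_1 = 743.62, x_2 = 876.00, x_3 = 733.92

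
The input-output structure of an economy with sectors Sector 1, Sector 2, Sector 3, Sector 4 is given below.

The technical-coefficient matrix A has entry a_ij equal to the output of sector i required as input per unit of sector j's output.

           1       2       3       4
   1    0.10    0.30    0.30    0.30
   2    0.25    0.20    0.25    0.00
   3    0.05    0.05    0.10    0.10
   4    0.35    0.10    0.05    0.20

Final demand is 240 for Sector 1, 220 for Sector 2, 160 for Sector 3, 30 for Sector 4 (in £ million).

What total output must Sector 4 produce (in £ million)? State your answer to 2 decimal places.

I − A =
  [   0.90    -0.30    -0.30    -0.30]
  [  -0.25     0.80    -0.25     0.00]
  [  -0.05    -0.05     0.90    -0.10]
  [  -0.35    -0.10    -0.05     0.80]
Compute the cofactors C_ij = (−1)^(i+j)·(3×3 minor ij) of I−A; the adjugate is their transpose:
adj(I−A) = Cᵀ =
  [ 0.55950   0.25725   0.27150   0.24375]
  [ 0.19750   0.52575   0.21750   0.10125]
  [ 0.07250   0.06375   0.42450   0.08025]
  [ 0.27400   0.18225   0.17250   0.54975]
det(I−A) = Σ_j (I−A)_1j·C_1j = (0.90)(0.55950) + (-0.30)(0.19750) + (-0.30)(0.07250) + (-0.30)(0.27400) = 0.34035
(I − A)⁻¹ = adj(I−A) / det(I−A) ≈
  [   1.6439     0.7558     0.7977     0.7162]
  [   0.5803     1.5447     0.6390     0.2975]
  [   0.2130     0.1873     1.2472     0.2358]
  [   0.8051     0.5355     0.5068     1.6152]
x = (I − A)⁻¹ d = adj(I−A)·d / det(I−A), with det(I−A) = 0.34035:
  x_1 = (0.55950·240 + 0.25725·220 + 0.27150·160 + 0.24375·30) / 0.34035 = 241.6275 / 0.34035 ≈ 709.94
  x_2 = (0.19750·240 + 0.52575·220 + 0.21750·160 + 0.10125·30) / 0.34035 = 200.9025 / 0.34035 ≈ 590.28
  x_3 = (0.07250·240 + 0.06375·220 + 0.42450·160 + 0.08025·30) / 0.34035 = 101.7525 / 0.34035 ≈ 298.96
  x_4 = (0.27400·240 + 0.18225·220 + 0.17250·160 + 0.54975·30) / 0.34035 = 149.9475 / 0.34035 ≈ 440.57

x_4 = 440.57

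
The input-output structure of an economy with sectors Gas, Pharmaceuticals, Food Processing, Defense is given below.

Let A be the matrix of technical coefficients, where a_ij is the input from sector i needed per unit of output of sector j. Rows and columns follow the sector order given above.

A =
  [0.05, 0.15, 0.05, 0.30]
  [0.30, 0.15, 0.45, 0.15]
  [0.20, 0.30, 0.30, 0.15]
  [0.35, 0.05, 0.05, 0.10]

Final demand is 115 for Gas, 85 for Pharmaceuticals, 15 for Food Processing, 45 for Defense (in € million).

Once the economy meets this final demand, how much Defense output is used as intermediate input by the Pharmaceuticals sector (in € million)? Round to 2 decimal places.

z_DP = 19.07

I − A =
  [   0.95    -0.15    -0.05    -0.30]
  [  -0.30     0.85    -0.45    -0.15]
  [  -0.20    -0.30     0.70    -0.15]
  [  -0.35    -0.05    -0.05     0.90]
Compute the cofactors C_ij = (−1)^(i+j)·(3×3 minor ij) of I−A; the adjugate is their transpose:
adj(I−A) = Cᵀ =
  [ 0.396750   0.122250   0.119250   0.172500]
  [ 0.329625   0.503250   0.365250   0.254625]
  [ 0.295125   0.270000   0.577500   0.239625]
  [ 0.189000   0.090500   0.098750   0.379000]
det(I−A) = Σ_j (I−A)_1j·C_1j = (0.95)(0.396750) + (-0.15)(0.329625) + (-0.05)(0.295125) + (-0.30)(0.189000) = 0.2560125
(I − A)⁻¹ = adj(I−A) / det(I−A) ≈
  [   1.5497     0.4775     0.4658     0.6738]
  [   1.2875     1.9657     1.4267     0.9946]
  [   1.1528     1.0546     2.2557     0.9360]
  [   0.7382     0.3535     0.3857     1.4804]
First solve x = (I − A)⁻¹ d = adj(I−A)·d / det(I−A); in particular x_P = (0.329625·115 + 0.503250·85 + 0.365250·15 + 0.254625·45) / 0.2560125 = 97.62 / 0.2560125 ≈ 381.3095.
Intermediate flow from D to P: z_DP = a_DP · x_P = 0.05 × 97.62 / 0.2560125 = 4.881 / 0.2560125 ≈ 19.07.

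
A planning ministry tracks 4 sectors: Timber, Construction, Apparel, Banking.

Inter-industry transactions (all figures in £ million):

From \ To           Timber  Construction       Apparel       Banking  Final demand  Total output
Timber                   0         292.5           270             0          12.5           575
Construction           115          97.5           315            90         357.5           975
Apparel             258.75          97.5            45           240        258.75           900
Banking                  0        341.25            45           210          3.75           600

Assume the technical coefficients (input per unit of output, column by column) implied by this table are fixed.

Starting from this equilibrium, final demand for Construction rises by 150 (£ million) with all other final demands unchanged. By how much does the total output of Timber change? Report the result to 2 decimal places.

Technical coefficients a_ij = z_ij / X_j:
  a_11 = 0/575 = 0.00, a_21 = 115/575 = 0.20, a_31 = 258.75/575 = 0.45, a_41 = 0/575 = 0.00
  a_12 = 292.5/975 = 0.30, a_22 = 97.5/975 = 0.10, a_32 = 97.5/975 = 0.10, a_42 = 341.25/975 = 0.35
  a_13 = 270/900 = 0.30, a_23 = 315/900 = 0.35, a_33 = 45/900 = 0.05, a_43 = 45/900 = 0.05
  a_14 = 0/600 = 0.00, a_24 = 90/600 = 0.15, a_34 = 240/600 = 0.40, a_44 = 210/600 = 0.35
I − A =
  [   1.00    -0.30    -0.30     0.00]
  [  -0.20     0.90    -0.35    -0.15]
  [  -0.45    -0.10     0.95    -0.40]
  [   0.00    -0.35    -0.05     0.65]
Compute the cofactors C_ij = (−1)^(i+j)·(3×3 minor ij) of I−A; the adjugate is their transpose:
adj(I−A) = Cᵀ =
  [ 0.415375   0.240750   0.230250   0.197250]
  [ 0.225250   0.509750   0.274000   0.286250]
  [ 0.280625   0.292750   0.493500   0.371250]
  [ 0.142875   0.297000   0.185500   0.588250]
det(I−A) = Σ_j (I−A)_1j·C_1j = (1.00)(0.415375) + (-0.30)(0.225250) + (-0.30)(0.280625) + (0.00)(0.142875) = 0.2636125
(I − A)⁻¹ = adj(I−A) / det(I−A) ≈
  [   1.5757     0.9133     0.8734     0.7483]
  [   0.8545     1.9337     1.0394     1.0859]
  [   1.0645     1.1105     1.8721     1.4083]
  [   0.5420     1.1267     0.7037     2.2315]
Δx = (I − A)⁻¹ Δd with Δd having +150 in the Construction component and 0 elsewhere.
So Δx_1 = L_12 · (+150), where L_12 = adj(I−A)_12 / det(I−A) = 0.240750 / 0.2636125.
Δx_1 = 0.240750 × (+150) / 0.2636125 = 36.1125 / 0.2636125 ≈ 136.99.

Δx_1 = 136.99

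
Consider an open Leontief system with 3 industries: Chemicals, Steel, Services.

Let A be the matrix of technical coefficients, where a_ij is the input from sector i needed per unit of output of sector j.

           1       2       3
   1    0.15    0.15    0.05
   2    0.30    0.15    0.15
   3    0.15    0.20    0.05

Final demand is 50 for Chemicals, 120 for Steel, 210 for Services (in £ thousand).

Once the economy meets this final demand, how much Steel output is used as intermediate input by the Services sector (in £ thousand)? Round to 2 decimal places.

z_23 = 43.30

I − A =
  [   0.85    -0.15    -0.05]
  [  -0.30     0.85    -0.15]
  [  -0.15    -0.20     0.95]
Cofactors of I−A, C_ij = (−1)^(i+j)·(minor ij) (rows/columns in the sector order above):
  C_11 = (0.85)(0.95) − (-0.15)(-0.20) = 0.7775
  C_12 = −[(-0.30)(0.95) − (-0.15)(-0.15)] = 0.3075
  C_13 = (-0.30)(-0.20) − (0.85)(-0.15) = 0.1875
  C_21 = −[(-0.15)(0.95) − (-0.05)(-0.20)] = 0.1525
  C_22 = (0.85)(0.95) − (-0.05)(-0.15) = 0.8000
  C_23 = −[(0.85)(-0.20) − (-0.15)(-0.15)] = 0.1925
  C_31 = (-0.15)(-0.15) − (-0.05)(0.85) = 0.0650
  C_32 = −[(0.85)(-0.15) − (-0.05)(-0.30)] = 0.1425
  C_33 = (0.85)(0.85) − (-0.15)(-0.30) = 0.6775
det(I−A) = Σ_j (I−A)_1j·C_1j = (0.85)(0.7775) + (-0.15)(0.3075) + (-0.05)(0.1875) = 0.605375
adj(I−A) = Cᵀ =
  [ 0.7775   0.1525   0.0650]
  [ 0.3075   0.8000   0.1425]
  [ 0.1875   0.1925   0.6775]
(I − A)⁻¹ = adj(I−A) / det(I−A) ≈
  [   1.2843     0.2519     0.1074]
  [   0.5079     1.3215     0.2354]
  [   0.3097     0.3180     1.1191]
First solve x = (I − A)⁻¹ d = adj(I−A)·d / det(I−A); in particular x_3 = (0.1875·50 + 0.1925·120 + 0.6775·210) / 0.605375 = 174.75 / 0.605375 ≈ 288.6641.
Intermediate flow from 2 to 3: z_23 = a_23 · x_3 = 0.15 × 174.75 / 0.605375 = 26.2125 / 0.605375 ≈ 43.30.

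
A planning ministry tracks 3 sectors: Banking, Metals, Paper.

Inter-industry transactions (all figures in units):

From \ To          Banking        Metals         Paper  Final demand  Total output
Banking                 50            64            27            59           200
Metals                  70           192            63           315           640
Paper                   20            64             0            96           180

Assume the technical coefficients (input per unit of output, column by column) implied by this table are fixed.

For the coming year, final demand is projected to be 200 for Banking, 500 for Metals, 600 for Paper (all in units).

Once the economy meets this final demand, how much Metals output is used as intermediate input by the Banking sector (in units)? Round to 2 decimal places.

z_21 = 216.14

Technical coefficients a_ij = z_ij / X_j:
  a_11 = 50/200 = 0.25, a_21 = 70/200 = 0.35, a_31 = 20/200 = 0.10
  a_12 = 64/640 = 0.10, a_22 = 192/640 = 0.30, a_32 = 64/640 = 0.10
  a_13 = 27/180 = 0.15, a_23 = 63/180 = 0.35, a_33 = 0/180 = 0.00
I − A =
  [   0.75    -0.10    -0.15]
  [  -0.35     0.70    -0.35]
  [  -0.10    -0.10     1.00]
Cofactors of I−A, C_ij = (−1)^(i+j)·(minor ij) (rows/columns in the sector order above):
  C_11 = (0.70)(1.00) − (-0.35)(-0.10) = 0.6650
  C_12 = −[(-0.35)(1.00) − (-0.35)(-0.10)] = 0.3850
  C_13 = (-0.35)(-0.10) − (0.70)(-0.10) = 0.1050
  C_21 = −[(-0.10)(1.00) − (-0.15)(-0.10)] = 0.1150
  C_22 = (0.75)(1.00) − (-0.15)(-0.10) = 0.7350
  C_23 = −[(0.75)(-0.10) − (-0.10)(-0.10)] = 0.0850
  C_31 = (-0.10)(-0.35) − (-0.15)(0.70) = 0.1400
  C_32 = −[(0.75)(-0.35) − (-0.15)(-0.35)] = 0.3150
  C_33 = (0.75)(0.70) − (-0.10)(-0.35) = 0.4900
det(I−A) = Σ_j (I−A)_1j·C_1j = (0.75)(0.6650) + (-0.10)(0.3850) + (-0.15)(0.1050) = 0.4445
adj(I−A) = Cᵀ =
  [ 0.6650   0.1150   0.1400]
  [ 0.3850   0.7350   0.3150]
  [ 0.1050   0.0850   0.4900]
(I − A)⁻¹ = adj(I−A) / det(I−A) ≈
  [   1.4961     0.2587     0.3150]
  [   0.8661     1.6535     0.7087]
  [   0.2362     0.1912     1.1024]
First solve x = (I − A)⁻¹ d = adj(I−A)·d / det(I−A); in particular x_1 = (0.6650·200 + 0.1150·500 + 0.1400·600) / 0.4445 = 274.50 / 0.4445 ≈ 617.5478.
Intermediate flow from 2 to 1: z_21 = a_21 · x_1 = 0.35 × 274.50 / 0.4445 = 96.075 / 0.4445 ≈ 216.14.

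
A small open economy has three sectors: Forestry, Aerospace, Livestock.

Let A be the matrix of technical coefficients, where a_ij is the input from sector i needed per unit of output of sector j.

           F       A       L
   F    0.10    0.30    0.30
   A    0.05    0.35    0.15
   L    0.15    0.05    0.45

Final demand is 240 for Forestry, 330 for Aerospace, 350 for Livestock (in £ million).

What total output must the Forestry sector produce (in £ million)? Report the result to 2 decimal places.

x_F = 842.22

I − A =
  [   0.90    -0.30    -0.30]
  [  -0.05     0.65    -0.15]
  [  -0.15    -0.05     0.55]
Cofactors of I−A, C_ij = (−1)^(i+j)·(minor ij) (rows/columns in the sector order above):
  C_11 = (0.65)(0.55) − (-0.15)(-0.05) = 0.3500
  C_12 = −[(-0.05)(0.55) − (-0.15)(-0.15)] = 0.0500
  C_13 = (-0.05)(-0.05) − (0.65)(-0.15) = 0.1000
  C_21 = −[(-0.30)(0.55) − (-0.30)(-0.05)] = 0.1800
  C_22 = (0.90)(0.55) − (-0.30)(-0.15) = 0.4500
  C_23 = −[(0.90)(-0.05) − (-0.30)(-0.15)] = 0.0900
  C_31 = (-0.30)(-0.15) − (-0.30)(0.65) = 0.2400
  C_32 = −[(0.90)(-0.15) − (-0.30)(-0.05)] = 0.1500
  C_33 = (0.90)(0.65) − (-0.30)(-0.05) = 0.5700
det(I−A) = Σ_j (I−A)_1j·C_1j = (0.90)(0.3500) + (-0.30)(0.0500) + (-0.30)(0.1000) = 0.2700
adj(I−A) = Cᵀ =
  [ 0.3500   0.1800   0.2400]
  [ 0.0500   0.4500   0.1500]
  [ 0.1000   0.0900   0.5700]
(I − A)⁻¹ = adj(I−A) / det(I−A) ≈
  [   1.2963     0.6667     0.8889]
  [   0.1852     1.6667     0.5556]
  [   0.3704     0.3333     2.1111]
x = (I − A)⁻¹ d = adj(I−A)·d / det(I−A), with det(I−A) = 0.2700:
  x_F = (0.3500·240 + 0.1800·330 + 0.2400·350) / 0.2700 = 227.40 / 0.2700 ≈ 842.22
  x_A = (0.0500·240 + 0.4500·330 + 0.1500·350) / 0.2700 = 213.00 / 0.2700 ≈ 788.89
  x_L = (0.1000·240 + 0.0900·330 + 0.5700·350) / 0.2700 = 253.20 / 0.2700 ≈ 937.78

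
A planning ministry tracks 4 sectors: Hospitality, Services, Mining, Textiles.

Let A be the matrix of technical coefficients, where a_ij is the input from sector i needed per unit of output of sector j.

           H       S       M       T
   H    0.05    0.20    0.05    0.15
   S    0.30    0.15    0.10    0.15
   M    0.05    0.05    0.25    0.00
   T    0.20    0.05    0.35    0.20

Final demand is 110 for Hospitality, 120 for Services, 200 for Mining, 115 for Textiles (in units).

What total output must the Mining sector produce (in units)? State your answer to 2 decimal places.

I − A =
  [   0.95    -0.20    -0.05    -0.15]
  [  -0.30     0.85    -0.10    -0.15]
  [  -0.05    -0.05     0.75     0.00]
  [  -0.20    -0.05    -0.35     0.80]
Compute the cofactors C_ij = (−1)^(i+j)·(3×3 minor ij) of I−A; the adjugate is their transpose:
adj(I−A) = Cᵀ =
  [ 0.497750   0.130250   0.105500   0.117750]
  [ 0.209125   0.542875   0.152125   0.141000]
  [ 0.047125   0.044875   0.557125   0.017250]
  [ 0.158125   0.086125   0.279625   0.552000]
det(I−A) = Σ_j (I−A)_1j·C_1j = (0.95)(0.497750) + (-0.20)(0.209125) + (-0.05)(0.047125) + (-0.15)(0.158125) = 0.4049625
(I − A)⁻¹ = adj(I−A) / det(I−A) ≈
  [   1.2291     0.3216     0.2605     0.2908]
  [   0.5164     1.3406     0.3757     0.3482]
  [   0.1164     0.1108     1.3757     0.0426]
  [   0.3905     0.2127     0.6905     1.3631]
x = (I − A)⁻¹ d = adj(I−A)·d / det(I−A), with det(I−A) = 0.4049625:
  x_H = (0.497750·110 + 0.130250·120 + 0.105500·200 + 0.117750·115) / 0.4049625 = 105.02375 / 0.4049625 ≈ 259.34
  x_S = (0.209125·110 + 0.542875·120 + 0.152125·200 + 0.141000·115) / 0.4049625 = 134.78875 / 0.4049625 ≈ 332.84
  x_M = (0.047125·110 + 0.044875·120 + 0.557125·200 + 0.017250·115) / 0.4049625 = 123.9775 / 0.4049625 ≈ 306.15
  x_T = (0.158125·110 + 0.086125·120 + 0.279625·200 + 0.552000·115) / 0.4049625 = 147.13375 / 0.4049625 ≈ 363.33

x_M = 306.15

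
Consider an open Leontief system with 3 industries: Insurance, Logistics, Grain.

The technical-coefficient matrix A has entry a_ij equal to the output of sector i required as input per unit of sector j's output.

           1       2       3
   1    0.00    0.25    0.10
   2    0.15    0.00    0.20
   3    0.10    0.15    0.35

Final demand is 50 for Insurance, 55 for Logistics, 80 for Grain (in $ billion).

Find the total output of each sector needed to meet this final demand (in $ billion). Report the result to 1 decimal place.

I − A =
  [   1.00    -0.25    -0.10]
  [  -0.15     1.00    -0.20]
  [  -0.10    -0.15     0.65]
Cofactors of I−A, C_ij = (−1)^(i+j)·(minor ij) (rows/columns in the sector order above):
  C_11 = (1.00)(0.65) − (-0.20)(-0.15) = 0.6200
  C_12 = −[(-0.15)(0.65) − (-0.20)(-0.10)] = 0.1175
  C_13 = (-0.15)(-0.15) − (1.00)(-0.10) = 0.1225
  C_21 = −[(-0.25)(0.65) − (-0.10)(-0.15)] = 0.1775
  C_22 = (1.00)(0.65) − (-0.10)(-0.10) = 0.6400
  C_23 = −[(1.00)(-0.15) − (-0.25)(-0.10)] = 0.1750
  C_31 = (-0.25)(-0.20) − (-0.10)(1.00) = 0.1500
  C_32 = −[(1.00)(-0.20) − (-0.10)(-0.15)] = 0.2150
  C_33 = (1.00)(1.00) − (-0.25)(-0.15) = 0.9625
det(I−A) = Σ_j (I−A)_1j·C_1j = (1.00)(0.6200) + (-0.25)(0.1175) + (-0.10)(0.1225) = 0.578375
adj(I−A) = Cᵀ =
  [ 0.6200   0.1775   0.1500]
  [ 0.1175   0.6400   0.2150]
  [ 0.1225   0.1750   0.9625]
(I − A)⁻¹ = adj(I−A) / det(I−A) ≈
  [   1.0720     0.3069     0.2593]
  [   0.2032     1.1065     0.3717]
  [   0.2118     0.3026     1.6641]
x = (I − A)⁻¹ d = adj(I−A)·d / det(I−A), with det(I−A) = 0.578375:
  x_1 = (0.6200·50 + 0.1775·55 + 0.1500·80) / 0.578375 = 52.7625 / 0.578375 ≈ 91.2
  x_2 = (0.1175·50 + 0.6400·55 + 0.2150·80) / 0.578375 = 58.275 / 0.578375 ≈ 100.8
  x_3 = (0.1225·50 + 0.1750·55 + 0.9625·80) / 0.578375 = 92.75 / 0.578375 ≈ 160.4

x_1 = 91.2, x_2 = 100.8, x_3 = 160.4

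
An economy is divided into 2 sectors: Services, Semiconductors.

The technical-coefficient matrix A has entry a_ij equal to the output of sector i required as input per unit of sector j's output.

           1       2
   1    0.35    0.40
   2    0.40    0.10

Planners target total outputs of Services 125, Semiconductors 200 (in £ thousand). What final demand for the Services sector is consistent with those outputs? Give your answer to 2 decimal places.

d_1 = 1.25

I − A =
  [   0.65    -0.40]
  [  -0.40     0.90]
d = (I − A) x:
  d_1 = (+0.65)·125 + (-0.40)·200 = 1.25
  d_2 = (-0.40)·125 + (+0.90)·200 = 130.00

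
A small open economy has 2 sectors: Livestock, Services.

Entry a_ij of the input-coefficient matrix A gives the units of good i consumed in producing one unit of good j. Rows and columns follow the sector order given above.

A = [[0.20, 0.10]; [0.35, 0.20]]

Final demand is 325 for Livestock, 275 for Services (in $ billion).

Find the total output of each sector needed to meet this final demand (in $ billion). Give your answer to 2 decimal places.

x_1 = 475.21, x_2 = 551.65

I − A =
  [   0.80    -0.10]
  [  -0.35     0.80]
det(I−A) = (0.80)(0.80) − (-0.10)(-0.35) = 0.6050
adj(I−A) = [[0.80, 0.10], [0.35, 0.80]]
(I − A)⁻¹ = adj(I−A) / det(I−A) ≈
  [   1.3223     0.1653]
  [   0.5785     1.3223]
x = (I − A)⁻¹ d = adj(I−A)·d / det(I−A), with det(I−A) = 0.6050:
  x_1 = (0.80·325 + 0.10·275) / 0.6050 = 287.50 / 0.6050 ≈ 475.21
  x_2 = (0.35·325 + 0.80·275) / 0.6050 = 333.75 / 0.6050 ≈ 551.65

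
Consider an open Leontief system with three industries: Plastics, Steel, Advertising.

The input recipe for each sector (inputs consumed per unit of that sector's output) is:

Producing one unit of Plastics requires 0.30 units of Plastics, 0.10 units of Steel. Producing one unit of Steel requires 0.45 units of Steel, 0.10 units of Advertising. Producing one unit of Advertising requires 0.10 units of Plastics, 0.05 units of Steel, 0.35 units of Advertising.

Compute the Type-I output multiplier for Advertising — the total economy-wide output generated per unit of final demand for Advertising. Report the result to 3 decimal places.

m_3 = 1.974

I − A =
  [   0.70     0.00    -0.10]
  [  -0.10     0.55    -0.05]
  [   0.00    -0.10     0.65]
Cofactors of I−A, C_ij = (−1)^(i+j)·(minor ij) (rows/columns in the sector order above):
  C_11 = (0.55)(0.65) − (-0.05)(-0.10) = 0.3525
  C_12 = −[(-0.10)(0.65) − (-0.05)(0.00)] = 0.0650
  C_13 = (-0.10)(-0.10) − (0.55)(0.00) = 0.0100
  C_21 = −[(0.00)(0.65) − (-0.10)(-0.10)] = 0.0100
  C_22 = (0.70)(0.65) − (-0.10)(0.00) = 0.4550
  C_23 = −[(0.70)(-0.10) − (0.00)(0.00)] = 0.0700
  C_31 = (0.00)(-0.05) − (-0.10)(0.55) = 0.0550
  C_32 = −[(0.70)(-0.05) − (-0.10)(-0.10)] = 0.0450
  C_33 = (0.70)(0.55) − (0.00)(-0.10) = 0.3850
det(I−A) = Σ_j (I−A)_1j·C_1j = (0.70)(0.3525) + (0.00)(0.0650) + (-0.10)(0.0100) = 0.24575
adj(I−A) = Cᵀ =
  [ 0.3525   0.0100   0.0550]
  [ 0.0650   0.4550   0.0450]
  [ 0.0100   0.0700   0.3850]
(I − A)⁻¹ = adj(I−A) / det(I−A) ≈
  [   1.4344     0.0407     0.2238]
  [   0.2645     1.8515     0.1831]
  [   0.0407     0.2848     1.5666]
The output multiplier for sector j is the column-j sum of the Leontief inverse (I − A)⁻¹ = adj(I−A) / det(I−A).
Column 3 of adj(I−A): (0.0550, 0.0450, 0.3850); det(I−A) = 0.24575.
m_3 = (0.0550 + 0.0450 + 0.3850) / 0.24575 = 0.485 / 0.24575 ≈ 1.974.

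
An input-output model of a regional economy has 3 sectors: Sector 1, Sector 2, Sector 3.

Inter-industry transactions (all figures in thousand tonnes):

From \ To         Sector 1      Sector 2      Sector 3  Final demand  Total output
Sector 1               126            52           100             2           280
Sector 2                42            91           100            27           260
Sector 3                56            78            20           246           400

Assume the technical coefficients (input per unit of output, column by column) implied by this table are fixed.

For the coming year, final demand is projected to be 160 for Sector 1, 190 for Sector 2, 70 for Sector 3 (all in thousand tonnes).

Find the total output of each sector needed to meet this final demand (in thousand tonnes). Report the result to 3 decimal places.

x_1 = 703.412, x_2 = 614.575, x_3 = 415.847

Technical coefficients a_ij = z_ij / X_j:
  a_11 = 126/280 = 0.45, a_21 = 42/280 = 0.15, a_31 = 56/280 = 0.20
  a_12 = 52/260 = 0.20, a_22 = 91/260 = 0.35, a_32 = 78/260 = 0.30
  a_13 = 100/400 = 0.25, a_23 = 100/400 = 0.25, a_33 = 20/400 = 0.05
I − A =
  [   0.55    -0.20    -0.25]
  [  -0.15     0.65    -0.25]
  [  -0.20    -0.30     0.95]
Cofactors of I−A, C_ij = (−1)^(i+j)·(minor ij) (rows/columns in the sector order above):
  C_11 = (0.65)(0.95) − (-0.25)(-0.30) = 0.5425
  C_12 = −[(-0.15)(0.95) − (-0.25)(-0.20)] = 0.1925
  C_13 = (-0.15)(-0.30) − (0.65)(-0.20) = 0.1750
  C_21 = −[(-0.20)(0.95) − (-0.25)(-0.30)] = 0.2650
  C_22 = (0.55)(0.95) − (-0.25)(-0.20) = 0.4725
  C_23 = −[(0.55)(-0.30) − (-0.20)(-0.20)] = 0.2050
  C_31 = (-0.20)(-0.25) − (-0.25)(0.65) = 0.2125
  C_32 = −[(0.55)(-0.25) − (-0.25)(-0.15)] = 0.1750
  C_33 = (0.55)(0.65) − (-0.20)(-0.15) = 0.3275
det(I−A) = Σ_j (I−A)_1j·C_1j = (0.55)(0.5425) + (-0.20)(0.1925) + (-0.25)(0.1750) = 0.216125
adj(I−A) = Cᵀ =
  [ 0.5425   0.2650   0.2125]
  [ 0.1925   0.4725   0.1750]
  [ 0.1750   0.2050   0.3275]
(I − A)⁻¹ = adj(I−A) / det(I−A) ≈
  [   2.5101     1.2261     0.9832]
  [   0.8907     2.1862     0.8097]
  [   0.8097     0.9485     1.5153]
x = (I − A)⁻¹ d = adj(I−A)·d / det(I−A), with det(I−A) = 0.216125:
  x_1 = (0.5425·160 + 0.2650·190 + 0.2125·70) / 0.216125 = 152.025 / 0.216125 ≈ 703.412
  x_2 = (0.1925·160 + 0.4725·190 + 0.1750·70) / 0.216125 = 132.825 / 0.216125 ≈ 614.575
  x_3 = (0.1750·160 + 0.2050·190 + 0.3275·70) / 0.216125 = 89.875 / 0.216125 ≈ 415.847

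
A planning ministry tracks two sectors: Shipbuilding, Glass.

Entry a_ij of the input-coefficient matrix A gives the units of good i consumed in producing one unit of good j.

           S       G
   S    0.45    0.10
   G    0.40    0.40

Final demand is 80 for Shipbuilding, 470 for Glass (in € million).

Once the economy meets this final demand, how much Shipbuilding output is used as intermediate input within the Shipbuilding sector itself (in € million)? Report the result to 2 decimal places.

I − A =
  [   0.55    -0.10]
  [  -0.40     0.60]
det(I−A) = (0.55)(0.60) − (-0.10)(-0.40) = 0.2900
adj(I−A) = [[0.60, 0.10], [0.40, 0.55]]
(I − A)⁻¹ = adj(I−A) / det(I−A) ≈
  [   2.0690     0.3448]
  [   1.3793     1.8966]
First solve x = (I − A)⁻¹ d = adj(I−A)·d / det(I−A); in particular x_S = (0.60·80 + 0.10·470) / 0.2900 = 95.00 / 0.2900 ≈ 327.5862.
Intermediate flow from S to S: z_SS = a_SS · x_S = 0.45 × 95.00 / 0.2900 = 42.75 / 0.2900 ≈ 147.41.

z_SS = 147.41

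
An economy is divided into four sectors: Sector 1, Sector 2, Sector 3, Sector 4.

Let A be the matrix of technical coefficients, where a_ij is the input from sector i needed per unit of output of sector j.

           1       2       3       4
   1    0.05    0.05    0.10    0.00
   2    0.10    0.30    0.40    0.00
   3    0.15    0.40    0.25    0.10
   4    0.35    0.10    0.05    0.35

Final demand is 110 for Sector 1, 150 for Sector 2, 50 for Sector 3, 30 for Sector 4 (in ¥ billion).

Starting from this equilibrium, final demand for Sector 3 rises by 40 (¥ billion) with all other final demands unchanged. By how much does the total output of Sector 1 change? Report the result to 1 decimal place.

I − A =
  [   0.95    -0.05    -0.10     0.00]
  [  -0.10     0.70    -0.40     0.00]
  [  -0.15    -0.40     0.75    -0.10]
  [  -0.35    -0.10    -0.05     0.65]
Compute the cofactors C_ij = (−1)^(i+j)·(3×3 minor ij) of I−A; the adjugate is their transpose:
adj(I−A) = Cᵀ =
  [ 0.229750   0.051125   0.058500   0.009000]
  [ 0.101250   0.445125   0.253500   0.039000]
  [ 0.119750   0.263125   0.429000   0.066000]
  [ 0.148500   0.116250   0.103500   0.325500]
det(I−A) = Σ_j (I−A)_1j·C_1j = (0.95)(0.229750) + (-0.05)(0.101250) + (-0.10)(0.119750) + (0.00)(0.148500) = 0.201225
(I − A)⁻¹ = adj(I−A) / det(I−A) ≈
  [   1.1418     0.2541     0.2907     0.0447]
  [   0.5032     2.2121     1.2598     0.1938]
  [   0.5951     1.3076     2.1319     0.3280]
  [   0.7380     0.5777     0.5143     1.6176]
Δx = (I − A)⁻¹ Δd with Δd having +40 in the Sector 3 component and 0 elsewhere.
So Δx_1 = L_13 · (+40), where L_13 = adj(I−A)_13 / det(I−A) = 0.058500 / 0.201225.
Δx_1 = 0.058500 × (+40) / 0.201225 = 2.34 / 0.201225 ≈ 11.6.

Δx_1 = 11.6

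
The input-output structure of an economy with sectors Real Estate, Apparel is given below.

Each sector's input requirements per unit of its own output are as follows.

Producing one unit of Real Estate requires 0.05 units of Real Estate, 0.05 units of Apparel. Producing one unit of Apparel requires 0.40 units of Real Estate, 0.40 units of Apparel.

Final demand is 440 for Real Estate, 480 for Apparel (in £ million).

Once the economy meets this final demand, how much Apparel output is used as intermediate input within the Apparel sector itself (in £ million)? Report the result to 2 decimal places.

I − A =
  [   0.95    -0.40]
  [  -0.05     0.60]
det(I−A) = (0.95)(0.60) − (-0.40)(-0.05) = 0.5500
adj(I−A) = [[0.60, 0.40], [0.05, 0.95]]
(I − A)⁻¹ = adj(I−A) / det(I−A) ≈
  [   1.0909     0.7273]
  [   0.0909     1.7273]
First solve x = (I − A)⁻¹ d = adj(I−A)·d / det(I−A); in particular x_A = (0.05·440 + 0.95·480) / 0.5500 = 478.00 / 0.5500 ≈ 869.0909.
Intermediate flow from A to A: z_AA = a_AA · x_A = 0.40 × 478.00 / 0.5500 = 191.20 / 0.5500 ≈ 347.64.

z_AA = 347.64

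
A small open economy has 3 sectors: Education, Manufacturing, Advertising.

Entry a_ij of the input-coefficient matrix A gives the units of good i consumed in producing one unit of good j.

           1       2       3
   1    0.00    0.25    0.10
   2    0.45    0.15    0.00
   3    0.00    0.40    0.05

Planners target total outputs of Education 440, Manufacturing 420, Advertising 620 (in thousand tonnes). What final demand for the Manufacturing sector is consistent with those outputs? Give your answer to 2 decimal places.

I − A =
  [   1.00    -0.25    -0.10]
  [  -0.45     0.85     0.00]
  [   0.00    -0.40     0.95]
d = (I − A) x:
  d_1 = (+1.00)·440 + (-0.25)·420 + (-0.10)·620 = 273.00
  d_2 = (-0.45)·440 + (+0.85)·420 + (+0.00)·620 = 159.00
  d_3 = (+0.00)·440 + (-0.40)·420 + (+0.95)·620 = 421.00

d_2 = 159.00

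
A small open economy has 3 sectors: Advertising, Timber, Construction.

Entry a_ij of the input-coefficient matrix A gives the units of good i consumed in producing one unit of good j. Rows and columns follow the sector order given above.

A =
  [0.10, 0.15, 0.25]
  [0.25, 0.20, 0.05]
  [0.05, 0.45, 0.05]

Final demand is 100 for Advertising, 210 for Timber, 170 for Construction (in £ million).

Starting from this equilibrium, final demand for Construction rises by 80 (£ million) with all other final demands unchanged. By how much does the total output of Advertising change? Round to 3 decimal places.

Δx_1 = 28.153

I − A =
  [   0.90    -0.15    -0.25]
  [  -0.25     0.80    -0.05]
  [  -0.05    -0.45     0.95]
Cofactors of I−A, C_ij = (−1)^(i+j)·(minor ij) (rows/columns in the sector order above):
  C_11 = (0.80)(0.95) − (-0.05)(-0.45) = 0.7375
  C_12 = −[(-0.25)(0.95) − (-0.05)(-0.05)] = 0.2400
  C_13 = (-0.25)(-0.45) − (0.80)(-0.05) = 0.1525
  C_21 = −[(-0.15)(0.95) − (-0.25)(-0.45)] = 0.2550
  C_22 = (0.90)(0.95) − (-0.25)(-0.05) = 0.8425
  C_23 = −[(0.90)(-0.45) − (-0.15)(-0.05)] = 0.4125
  C_31 = (-0.15)(-0.05) − (-0.25)(0.80) = 0.2075
  C_32 = −[(0.90)(-0.05) − (-0.25)(-0.25)] = 0.1075
  C_33 = (0.90)(0.80) − (-0.15)(-0.25) = 0.6825
det(I−A) = Σ_j (I−A)_1j·C_1j = (0.90)(0.7375) + (-0.15)(0.2400) + (-0.25)(0.1525) = 0.589625
adj(I−A) = Cᵀ =
  [ 0.7375   0.2550   0.2075]
  [ 0.2400   0.8425   0.1075]
  [ 0.1525   0.4125   0.6825]
(I − A)⁻¹ = adj(I−A) / det(I−A) ≈
  [   1.2508     0.4325     0.3519]
  [   0.4070     1.4289     0.1823]
  [   0.2586     0.6996     1.1575]
Δx = (I − A)⁻¹ Δd with Δd having +80 in the Construction component and 0 elsewhere.
So Δx_1 = L_13 · (+80), where L_13 = adj(I−A)_13 / det(I−A) = 0.2075 / 0.589625.
Δx_1 = 0.2075 × (+80) / 0.589625 = 16.60 / 0.589625 ≈ 28.153.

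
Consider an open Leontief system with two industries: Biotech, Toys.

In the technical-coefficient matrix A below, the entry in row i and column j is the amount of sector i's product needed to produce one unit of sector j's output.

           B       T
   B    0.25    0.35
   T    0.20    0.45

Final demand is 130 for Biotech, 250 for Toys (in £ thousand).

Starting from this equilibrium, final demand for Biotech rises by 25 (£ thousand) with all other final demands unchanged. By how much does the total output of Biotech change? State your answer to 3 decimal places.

Δx_B = 40.146

I − A =
  [   0.75    -0.35]
  [  -0.20     0.55]
det(I−A) = (0.75)(0.55) − (-0.35)(-0.20) = 0.3425
adj(I−A) = [[0.55, 0.35], [0.20, 0.75]]
(I − A)⁻¹ = adj(I−A) / det(I−A) ≈
  [   1.6058     1.0219]
  [   0.5839     2.1898]
Δx = (I − A)⁻¹ Δd with Δd having +25 in the Biotech component and 0 elsewhere.
So Δx_B = L_BB · (+25), where L_BB = adj(I−A)_BB / det(I−A) = 0.55 / 0.3425.
Δx_B = 0.55 × (+25) / 0.3425 = 13.75 / 0.3425 ≈ 40.146.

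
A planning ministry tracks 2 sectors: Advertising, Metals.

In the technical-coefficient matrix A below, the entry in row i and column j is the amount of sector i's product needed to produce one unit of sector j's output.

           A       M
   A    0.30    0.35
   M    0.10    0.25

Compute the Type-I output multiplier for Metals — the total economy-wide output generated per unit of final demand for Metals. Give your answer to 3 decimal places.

m_M = 2.143

I − A =
  [   0.70    -0.35]
  [  -0.10     0.75]
det(I−A) = (0.70)(0.75) − (-0.35)(-0.10) = 0.4900
adj(I−A) = [[0.75, 0.35], [0.10, 0.70]]
(I − A)⁻¹ = adj(I−A) / det(I−A) ≈
  [   1.5306     0.7143]
  [   0.2041     1.4286]
The output multiplier for sector j is the column-j sum of the Leontief inverse (I − A)⁻¹ = adj(I−A) / det(I−A).
Column M of adj(I−A): (0.35, 0.70); det(I−A) = 0.4900.
m_M = (0.35 + 0.70) / 0.4900 = 1.05 / 0.4900 ≈ 2.143.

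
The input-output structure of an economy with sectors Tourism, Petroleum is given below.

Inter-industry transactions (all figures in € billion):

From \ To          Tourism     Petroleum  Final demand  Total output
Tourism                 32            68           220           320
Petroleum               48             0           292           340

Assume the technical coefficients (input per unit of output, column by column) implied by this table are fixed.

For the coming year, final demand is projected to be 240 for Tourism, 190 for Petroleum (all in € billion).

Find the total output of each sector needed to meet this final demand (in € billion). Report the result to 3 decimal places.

x_T = 319.540, x_P = 237.931

Technical coefficients a_ij = z_ij / X_j:
  a_TT = 32/320 = 0.10, a_PT = 48/320 = 0.15
  a_TP = 68/340 = 0.20, a_PP = 0/340 = 0.00
I − A =
  [   0.90    -0.20]
  [  -0.15     1.00]
det(I−A) = (0.90)(1.00) − (-0.20)(-0.15) = 0.8700
adj(I−A) = [[1.00, 0.20], [0.15, 0.90]]
(I − A)⁻¹ = adj(I−A) / det(I−A) ≈
  [   1.1494     0.2299]
  [   0.1724     1.0345]
x = (I − A)⁻¹ d = adj(I−A)·d / det(I−A), with det(I−A) = 0.8700:
  x_T = (1.00·240 + 0.20·190) / 0.8700 = 278.00 / 0.8700 ≈ 319.540
  x_P = (0.15·240 + 0.90·190) / 0.8700 = 207.00 / 0.8700 ≈ 237.931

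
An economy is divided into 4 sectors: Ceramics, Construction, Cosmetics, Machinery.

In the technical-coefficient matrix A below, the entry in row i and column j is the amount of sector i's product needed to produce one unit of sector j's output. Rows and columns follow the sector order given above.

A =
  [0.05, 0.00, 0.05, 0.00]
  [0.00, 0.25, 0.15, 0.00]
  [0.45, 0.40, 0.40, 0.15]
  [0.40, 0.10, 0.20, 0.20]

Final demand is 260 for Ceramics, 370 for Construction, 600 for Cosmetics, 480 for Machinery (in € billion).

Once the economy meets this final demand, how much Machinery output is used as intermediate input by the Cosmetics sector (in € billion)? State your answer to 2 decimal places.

I − A =
  [   0.95     0.00    -0.05     0.00]
  [   0.00     0.75    -0.15     0.00]
  [  -0.45    -0.40     0.60    -0.15]
  [  -0.40    -0.10    -0.20     0.80]
Compute the cofactors C_ij = (−1)^(i+j)·(3×3 minor ij) of I−A; the adjugate is their transpose:
adj(I−A) = Cᵀ =
  [ 0.287250   0.016750   0.030000   0.005625]
  [ 0.063000   0.406500   0.114000   0.021375]
  [ 0.315000   0.318250   0.570000   0.106875]
  [ 0.230250   0.138750   0.171750   0.353625]
det(I−A) = Σ_j (I−A)_1j·C_1j = (0.95)(0.287250) + (0.00)(0.063000) + (-0.05)(0.315000) + (0.00)(0.230250) = 0.2571375
(I − A)⁻¹ = adj(I−A) / det(I−A) ≈
  [   1.1171     0.0651     0.1167     0.0219]
  [   0.2450     1.5809     0.4433     0.0831]
  [   1.2250     1.2377     2.2167     0.4156]
  [   0.8954     0.5396     0.6679     1.3752]
First solve x = (I − A)⁻¹ d = adj(I−A)·d / det(I−A); in particular x_3 = (0.315000·260 + 0.318250·370 + 0.570000·600 + 0.106875·480) / 0.2571375 = 592.9525 / 0.2571375 ≈ 2305.9744.
Intermediate flow from 4 to 3: z_43 = a_43 · x_3 = 0.20 × 592.9525 / 0.2571375 = 118.5905 / 0.2571375 ≈ 461.19.

z_43 = 461.19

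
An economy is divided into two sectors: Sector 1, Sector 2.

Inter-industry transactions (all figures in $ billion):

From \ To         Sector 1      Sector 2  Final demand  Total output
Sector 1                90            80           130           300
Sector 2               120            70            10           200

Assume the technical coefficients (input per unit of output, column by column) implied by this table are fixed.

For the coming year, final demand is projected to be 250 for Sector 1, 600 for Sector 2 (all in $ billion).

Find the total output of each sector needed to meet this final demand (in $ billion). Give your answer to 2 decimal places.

x_1 = 1364.41, x_2 = 1762.71

Technical coefficients a_ij = z_ij / X_j:
  a_11 = 90/300 = 0.30, a_21 = 120/300 = 0.40
  a_12 = 80/200 = 0.40, a_22 = 70/200 = 0.35
I − A =
  [   0.70    -0.40]
  [  -0.40     0.65]
det(I−A) = (0.70)(0.65) − (-0.40)(-0.40) = 0.2950
adj(I−A) = [[0.65, 0.40], [0.40, 0.70]]
(I − A)⁻¹ = adj(I−A) / det(I−A) ≈
  [   2.2034     1.3559]
  [   1.3559     2.3729]
x = (I − A)⁻¹ d = adj(I−A)·d / det(I−A), with det(I−A) = 0.2950:
  x_1 = (0.65·250 + 0.40·600) / 0.2950 = 402.50 / 0.2950 ≈ 1364.41
  x_2 = (0.40·250 + 0.70·600) / 0.2950 = 520.00 / 0.2950 ≈ 1762.71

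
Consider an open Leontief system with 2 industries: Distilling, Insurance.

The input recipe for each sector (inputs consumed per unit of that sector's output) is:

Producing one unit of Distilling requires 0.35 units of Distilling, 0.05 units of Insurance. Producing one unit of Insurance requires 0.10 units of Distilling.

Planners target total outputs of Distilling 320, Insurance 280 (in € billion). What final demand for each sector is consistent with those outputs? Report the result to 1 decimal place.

d_D = 180.0, d_I = 264.0

I − A =
  [   0.65    -0.10]
  [  -0.05     1.00]
d = (I − A) x:
  d_D = (+0.65)·320 + (-0.10)·280 = 180.0
  d_I = (-0.05)·320 + (+1.00)·280 = 264.0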